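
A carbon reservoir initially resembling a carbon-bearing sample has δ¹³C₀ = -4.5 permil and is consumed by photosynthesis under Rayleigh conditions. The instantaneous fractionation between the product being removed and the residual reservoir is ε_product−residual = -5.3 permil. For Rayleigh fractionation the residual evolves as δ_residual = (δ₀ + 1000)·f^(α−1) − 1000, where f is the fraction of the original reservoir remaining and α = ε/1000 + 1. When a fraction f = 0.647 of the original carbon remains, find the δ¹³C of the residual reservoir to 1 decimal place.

-2.2 permil

Rayleigh residual: δ_res = (δ₀ + 1000)·f^(α−1) − 1000
α = ε/1000 + 1 = 0.99470, so α − 1 = -0.00530
f^(α−1) = 0.647^(-0.00530) = 1.002310
δ_res = (-4.5 + 1000) × 1.002310 − 1000 = 997.800 − 1000 = -2.20 permil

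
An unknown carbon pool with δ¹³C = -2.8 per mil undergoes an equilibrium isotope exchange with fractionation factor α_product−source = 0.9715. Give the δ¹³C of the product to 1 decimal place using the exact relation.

-31.2 per mil

δ_product = (δ_source + 1000)·α − 1000
δ_product = (-2.8 + 1000) × 0.9715 − 1000
δ_product = 968.780 − 1000 = -31.22 per mil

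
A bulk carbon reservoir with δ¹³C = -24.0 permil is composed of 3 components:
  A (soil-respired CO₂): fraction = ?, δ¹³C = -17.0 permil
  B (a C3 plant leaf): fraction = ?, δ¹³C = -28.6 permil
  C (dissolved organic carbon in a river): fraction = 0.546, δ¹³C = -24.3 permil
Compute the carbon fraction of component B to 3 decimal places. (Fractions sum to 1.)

0.260

Let f_B and f_A be the unknown fractions; fractions sum to 1 so f_B + f_A = 0.454.
Mass balance: Σ fᵢ·δᵢ = δ_bulk ⇒ f_B·(-28.6) + f_A·(-17.0) = -24.0 − (-13.268) = -10.732
Substitute f_A = 0.454 − f_B:
f_B·(-28.6 − -17.0) = -10.732 − 0.454×(-17.0) = -3.014
f_B = -3.014 / -11.6 = 0.2598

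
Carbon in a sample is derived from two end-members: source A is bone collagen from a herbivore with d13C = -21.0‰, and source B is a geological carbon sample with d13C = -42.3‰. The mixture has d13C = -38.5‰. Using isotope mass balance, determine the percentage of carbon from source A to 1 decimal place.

δ_mix = f_A·δ_A + (1 − f_A)·δ_B  ⇒  f_A = (δ_mix − δ_B)/(δ_A − δ_B)
f_A = (-38.5 − (-42.3)) / (-21.0 − (-42.3))
f_A = 3.8 / 21.3 = 0.1784

17.8%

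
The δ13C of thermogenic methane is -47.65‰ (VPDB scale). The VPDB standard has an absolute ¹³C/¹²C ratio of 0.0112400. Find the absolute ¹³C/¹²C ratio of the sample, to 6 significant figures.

R_sample = R_standard × (δ13C/1000 + 1)
R_sample = 0.0112400 × (-47.65/1000 + 1) = 0.0112400 × 0.952350
R_sample = 0.0107044

0.0107044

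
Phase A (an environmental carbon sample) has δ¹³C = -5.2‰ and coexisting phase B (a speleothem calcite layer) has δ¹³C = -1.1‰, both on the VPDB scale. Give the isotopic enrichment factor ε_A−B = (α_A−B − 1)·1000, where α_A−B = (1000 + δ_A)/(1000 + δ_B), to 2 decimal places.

α_A−B = (1000 + -5.2) / (1000 + -1.1) = 994.8 / 998.9 = 0.995895
ε_A−B = (0.995895 − 1) × 1000 = -4.105‰
(The approximation ε ≈ δ_A − δ_B would give -4.1‰.)

-4.10‰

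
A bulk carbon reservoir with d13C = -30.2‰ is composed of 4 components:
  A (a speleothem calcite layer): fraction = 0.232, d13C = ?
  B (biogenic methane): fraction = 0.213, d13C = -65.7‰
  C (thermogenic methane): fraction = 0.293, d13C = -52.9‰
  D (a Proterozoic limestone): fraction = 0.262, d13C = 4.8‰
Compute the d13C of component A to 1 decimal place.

Isotope mass balance: δ_bulk = Σ fᵢ·δᵢ.
-30.2 = 0.232×δ_A + 0.213×(-65.7) + 0.293×(-52.9) + 0.262×(4.8)
0.232·δ_A = -30.2 − (-28.236) = -1.964
δ_A = -1.964 / 0.232 = -8.46‰

-8.5‰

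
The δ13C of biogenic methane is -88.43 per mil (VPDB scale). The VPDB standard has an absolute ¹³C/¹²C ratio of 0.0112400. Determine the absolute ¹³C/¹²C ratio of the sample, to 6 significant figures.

0.0102460

R_sample = R_standard × (δ13C/1000 + 1)
R_sample = 0.0112400 × (-88.43/1000 + 1) = 0.0112400 × 0.911570
R_sample = 0.0102460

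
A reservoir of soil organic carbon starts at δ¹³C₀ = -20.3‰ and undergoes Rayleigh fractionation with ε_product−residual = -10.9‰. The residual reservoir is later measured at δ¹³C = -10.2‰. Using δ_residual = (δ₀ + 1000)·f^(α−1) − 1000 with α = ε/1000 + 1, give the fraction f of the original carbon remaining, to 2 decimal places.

0.39

α − 1 = ε/1000 = -0.0109
(δ_res + 1000)/(δ₀ + 1000) = (-10.2 + 1000)/(-20.3 + 1000) = 989.8/979.7 = 1.010309
f = 1.010309^(1/-0.0109) = exp(ln(1.010309)/-0.0109) = exp(0.01026/-0.0109)
f = exp(-0.9410) = 0.3903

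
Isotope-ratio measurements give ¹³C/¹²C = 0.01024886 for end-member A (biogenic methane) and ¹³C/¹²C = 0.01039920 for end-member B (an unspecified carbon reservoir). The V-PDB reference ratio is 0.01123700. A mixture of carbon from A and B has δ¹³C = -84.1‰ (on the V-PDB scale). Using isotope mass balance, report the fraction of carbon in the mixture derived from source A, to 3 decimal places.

δ_A = (0.01024886/0.01123700 − 1)×1000 = (0.912064 − 1)×1000 = -87.936‰
δ_B = (0.01039920/0.01123700 − 1)×1000 = (0.925443 − 1)×1000 = -74.557‰
f_A = (δ_mix − δ_B)/(δ_A − δ_B) = (-84.1 − (-74.557))/(-87.936 − (-74.557))
f_A = -9.543 / -13.379 = 0.7133

0.713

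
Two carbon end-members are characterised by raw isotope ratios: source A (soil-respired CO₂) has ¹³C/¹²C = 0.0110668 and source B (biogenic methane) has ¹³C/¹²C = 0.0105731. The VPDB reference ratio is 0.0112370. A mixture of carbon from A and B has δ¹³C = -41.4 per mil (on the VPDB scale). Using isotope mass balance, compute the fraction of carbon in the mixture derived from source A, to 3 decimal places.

δ_A = (0.0110668/0.0112370 − 1)×1000 = (0.984854 − 1)×1000 = -15.146 per mil
δ_B = (0.0105731/0.0112370 − 1)×1000 = (0.940918 − 1)×1000 = -59.082 per mil
f_A = (δ_mix − δ_B)/(δ_A − δ_B) = (-41.4 − (-59.082))/(-15.146 − (-59.082))
f_A = 17.682 / 43.935 = 0.4024

0.402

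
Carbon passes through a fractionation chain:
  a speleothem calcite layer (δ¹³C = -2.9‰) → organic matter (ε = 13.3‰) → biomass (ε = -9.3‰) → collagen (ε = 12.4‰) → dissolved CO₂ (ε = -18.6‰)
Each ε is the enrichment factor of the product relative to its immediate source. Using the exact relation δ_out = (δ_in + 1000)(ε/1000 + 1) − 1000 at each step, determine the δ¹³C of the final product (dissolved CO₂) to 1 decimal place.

-5.5‰

step 1: δ = (-2.90 + 1000)·(13.3/1000 + 1) − 1000 = 10.36‰
step 2: δ = (10.36 + 1000)·(-9.3/1000 + 1) − 1000 = 0.97‰
step 3: δ = (0.97 + 1000)·(12.4/1000 + 1) − 1000 = 13.38‰
step 4: δ = (13.38 + 1000)·(-18.6/1000 + 1) − 1000 = -5.47‰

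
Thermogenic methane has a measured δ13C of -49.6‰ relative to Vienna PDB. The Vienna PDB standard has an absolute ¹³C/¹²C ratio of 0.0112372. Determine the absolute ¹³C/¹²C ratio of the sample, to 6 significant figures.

0.0106798

R_sample = R_standard × (δ13C/1000 + 1)
R_sample = 0.0112372 × (-49.6/1000 + 1) = 0.0112372 × 0.950400
R_sample = 0.0106798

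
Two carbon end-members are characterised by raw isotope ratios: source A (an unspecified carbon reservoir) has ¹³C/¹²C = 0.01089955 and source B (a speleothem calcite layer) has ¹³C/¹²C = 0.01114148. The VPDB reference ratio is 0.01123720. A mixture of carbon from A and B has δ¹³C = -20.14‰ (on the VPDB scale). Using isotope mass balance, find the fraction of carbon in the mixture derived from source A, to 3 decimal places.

0.540

δ_A = (0.01089955/0.01123720 − 1)×1000 = (0.969952 − 1)×1000 = -30.048‰
δ_B = (0.01114148/0.01123720 − 1)×1000 = (0.991482 − 1)×1000 = -8.518‰
f_A = (δ_mix − δ_B)/(δ_A − δ_B) = (-20.14 − (-8.518))/(-30.048 − (-8.518))
f_A = -11.622 / -21.529 = 0.5398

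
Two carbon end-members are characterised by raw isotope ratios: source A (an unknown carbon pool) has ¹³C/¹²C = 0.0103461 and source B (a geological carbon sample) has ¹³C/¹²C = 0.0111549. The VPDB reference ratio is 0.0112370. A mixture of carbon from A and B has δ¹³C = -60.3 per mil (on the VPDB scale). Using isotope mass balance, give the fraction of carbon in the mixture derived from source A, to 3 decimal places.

δ_A = (0.0103461/0.0112370 − 1)×1000 = (0.920717 − 1)×1000 = -79.283 per mil
δ_B = (0.0111549/0.0112370 − 1)×1000 = (0.992694 − 1)×1000 = -7.306 per mil
f_A = (δ_mix − δ_B)/(δ_A − δ_B) = (-60.3 − (-7.306))/(-79.283 − (-7.306))
f_A = -52.994 / -71.977 = 0.7363

0.736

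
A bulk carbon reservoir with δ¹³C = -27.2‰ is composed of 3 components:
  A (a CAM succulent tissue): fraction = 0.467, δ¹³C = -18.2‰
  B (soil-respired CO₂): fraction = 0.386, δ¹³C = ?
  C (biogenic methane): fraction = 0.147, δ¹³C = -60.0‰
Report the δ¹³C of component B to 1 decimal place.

Isotope mass balance: δ_bulk = Σ fᵢ·δᵢ.
-27.2 = 0.467×(-18.2) + 0.386×δ_B + 0.147×(-60.0)
0.386·δ_B = -27.2 − (-17.319) = -9.881
δ_B = -9.881 / 0.386 = -25.60‰

-25.6‰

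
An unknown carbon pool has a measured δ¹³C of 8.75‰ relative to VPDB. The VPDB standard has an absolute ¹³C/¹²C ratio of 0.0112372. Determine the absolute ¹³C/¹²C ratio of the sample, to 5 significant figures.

R_sample = R_standard × (δ¹³C/1000 + 1)
R_sample = 0.0112372 × (8.75/1000 + 1) = 0.0112372 × 1.008750
R_sample = 0.0113355

0.011336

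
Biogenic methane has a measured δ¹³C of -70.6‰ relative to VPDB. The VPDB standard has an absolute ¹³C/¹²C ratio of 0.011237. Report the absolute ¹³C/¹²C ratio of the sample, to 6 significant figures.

0.0104437

R_sample = R_standard × (δ¹³C/1000 + 1)
R_sample = 0.011237 × (-70.6/1000 + 1) = 0.011237 × 0.929400
R_sample = 0.0104437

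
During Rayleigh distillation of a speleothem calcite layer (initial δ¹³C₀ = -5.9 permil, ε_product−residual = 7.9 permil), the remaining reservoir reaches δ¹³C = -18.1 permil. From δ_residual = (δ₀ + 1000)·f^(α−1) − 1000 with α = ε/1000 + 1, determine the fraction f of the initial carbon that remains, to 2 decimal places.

0.21

α − 1 = ε/1000 = 0.0079
(δ_res + 1000)/(δ₀ + 1000) = (-18.1 + 1000)/(-5.9 + 1000) = 981.9/994.1 = 0.987728
f = 0.987728^(1/0.0079) = exp(ln(0.987728)/0.0079) = exp(-0.01235/0.0079)
f = exp(-1.5631) = 0.2095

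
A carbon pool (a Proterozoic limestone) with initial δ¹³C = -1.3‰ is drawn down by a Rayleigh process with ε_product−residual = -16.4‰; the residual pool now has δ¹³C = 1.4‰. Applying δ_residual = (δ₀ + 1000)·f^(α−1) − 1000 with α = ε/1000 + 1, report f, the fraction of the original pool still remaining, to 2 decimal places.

α − 1 = ε/1000 = -0.0164
(δ_res + 1000)/(δ₀ + 1000) = (1.4 + 1000)/(-1.3 + 1000) = 1001.4/998.7 = 1.002704
f = 1.002704^(1/-0.0164) = exp(ln(1.002704)/-0.0164) = exp(0.00270/-0.0164)
f = exp(-0.1646) = 0.8482

0.85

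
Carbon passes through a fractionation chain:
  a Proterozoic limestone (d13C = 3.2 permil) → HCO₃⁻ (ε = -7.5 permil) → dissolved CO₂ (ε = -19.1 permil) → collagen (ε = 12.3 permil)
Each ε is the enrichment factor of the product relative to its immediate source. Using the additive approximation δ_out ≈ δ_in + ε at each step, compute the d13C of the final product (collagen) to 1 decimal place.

step 1: δ ≈ 3.2 + (-7.5) = -4.3 permil
step 2: δ ≈ -4.3 + (-19.1) = -23.4 permil
step 3: δ ≈ -23.4 + (12.3) = -11.1 permil

-11.1 permil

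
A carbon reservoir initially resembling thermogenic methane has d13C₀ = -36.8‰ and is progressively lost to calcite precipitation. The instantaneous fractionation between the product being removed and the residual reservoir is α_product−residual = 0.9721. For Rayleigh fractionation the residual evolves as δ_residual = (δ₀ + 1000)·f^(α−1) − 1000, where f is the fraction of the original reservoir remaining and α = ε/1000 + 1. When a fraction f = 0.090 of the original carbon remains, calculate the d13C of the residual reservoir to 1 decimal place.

30.1‰

Rayleigh residual: δ_res = (δ₀ + 1000)·f^(α−1) − 1000
α − 1 = -0.02790
f^(α−1) = 0.090^(-0.02790) = 1.069490
δ_res = (-36.8 + 1000) × 1.069490 − 1000 = 1030.133 − 1000 = 30.13‰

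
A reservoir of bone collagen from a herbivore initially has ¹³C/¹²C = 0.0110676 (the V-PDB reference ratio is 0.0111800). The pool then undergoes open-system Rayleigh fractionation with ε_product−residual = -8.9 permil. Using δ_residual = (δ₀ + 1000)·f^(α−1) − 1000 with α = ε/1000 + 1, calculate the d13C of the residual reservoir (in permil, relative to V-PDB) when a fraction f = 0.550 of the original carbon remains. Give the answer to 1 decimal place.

δ₀ = (0.0110676/0.0111800 − 1)×1000 = (0.989946 − 1)×1000 = -10.054 permil
α − 1 = ε/1000 = -0.0089
f^(α−1) = 0.550^(-0.0089) = 1.005335
δ_res = (-10.054 + 1000) × 1.005335 − 1000 = 995.228 − 1000 = -4.77 permil

-4.8 permil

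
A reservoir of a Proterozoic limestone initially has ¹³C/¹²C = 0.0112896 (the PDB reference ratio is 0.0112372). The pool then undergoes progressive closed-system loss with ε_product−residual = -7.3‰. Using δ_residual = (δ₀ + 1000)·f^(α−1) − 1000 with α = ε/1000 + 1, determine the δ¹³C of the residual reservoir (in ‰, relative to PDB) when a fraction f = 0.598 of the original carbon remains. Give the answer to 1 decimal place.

8.4‰

δ₀ = (0.0112896/0.0112372 − 1)×1000 = (1.004663 − 1)×1000 = 4.663‰
α − 1 = ε/1000 = -0.0073
f^(α−1) = 0.598^(-0.0073) = 1.003760
δ_res = (4.663 + 1000) × 1.003760 − 1000 = 1008.441 − 1000 = 8.44‰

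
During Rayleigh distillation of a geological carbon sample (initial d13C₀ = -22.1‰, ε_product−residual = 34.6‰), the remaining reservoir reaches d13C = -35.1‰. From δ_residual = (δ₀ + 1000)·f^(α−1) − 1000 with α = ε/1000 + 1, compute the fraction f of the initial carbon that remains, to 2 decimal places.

0.68

α − 1 = ε/1000 = 0.0346
(δ_res + 1000)/(δ₀ + 1000) = (-35.1 + 1000)/(-22.1 + 1000) = 964.9/977.9 = 0.986706
f = 0.986706^(1/0.0346) = exp(ln(0.986706)/0.0346) = exp(-0.01338/0.0346)
f = exp(-0.3868) = 0.6792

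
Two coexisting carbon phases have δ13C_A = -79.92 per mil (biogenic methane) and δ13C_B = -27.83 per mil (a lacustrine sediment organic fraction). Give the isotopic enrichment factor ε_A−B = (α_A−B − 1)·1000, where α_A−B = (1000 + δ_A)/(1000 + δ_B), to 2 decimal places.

α_A−B = (1000 + -79.92) / (1000 + -27.83) = 920.08 / 972.17 = 0.946419
ε_A−B = (0.946419 − 1) × 1000 = -53.581 per mil
(The approximation ε ≈ δ_A − δ_B would give -52.09 per mil.)

-53.58 per mil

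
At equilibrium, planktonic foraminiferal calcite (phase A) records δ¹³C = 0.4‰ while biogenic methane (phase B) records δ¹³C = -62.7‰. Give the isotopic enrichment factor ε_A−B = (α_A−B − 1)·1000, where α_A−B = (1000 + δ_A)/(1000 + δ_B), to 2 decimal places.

67.32‰

α_A−B = (1000 + 0.4) / (1000 + -62.7) = 1000.4 / 937.3 = 1.067321
ε_A−B = (1.067321 − 1) × 1000 = 67.321‰
(The approximation ε ≈ δ_A − δ_B would give 63.1‰.)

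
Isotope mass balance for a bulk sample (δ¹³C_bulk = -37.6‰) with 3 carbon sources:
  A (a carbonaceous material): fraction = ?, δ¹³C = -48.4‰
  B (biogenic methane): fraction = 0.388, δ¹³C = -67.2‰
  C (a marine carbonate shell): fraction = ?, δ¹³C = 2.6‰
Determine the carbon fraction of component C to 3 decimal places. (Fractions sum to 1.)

Let f_C and f_A be the unknown fractions; fractions sum to 1 so f_C + f_A = 0.612.
Mass balance: Σ fᵢ·δᵢ = δ_bulk ⇒ f_C·(2.6) + f_A·(-48.4) = -37.6 − (-26.074) = -11.526
Substitute f_A = 0.612 − f_C:
f_C·(2.6 − -48.4) = -11.526 − 0.612×(-48.4) = 18.094
f_C = 18.094 / 51.0 = 0.3548

0.355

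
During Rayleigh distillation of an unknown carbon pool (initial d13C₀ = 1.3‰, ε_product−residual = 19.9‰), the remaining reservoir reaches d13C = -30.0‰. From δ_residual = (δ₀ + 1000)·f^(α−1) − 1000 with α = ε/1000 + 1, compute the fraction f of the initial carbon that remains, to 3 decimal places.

0.203

α − 1 = ε/1000 = 0.0199
(δ_res + 1000)/(δ₀ + 1000) = (-30.0 + 1000)/(1.3 + 1000) = 970.0/1001.3 = 0.968741
f = 0.968741^(1/0.0199) = exp(ln(0.968741)/0.0199) = exp(-0.03176/0.0199)
f = exp(-1.5959) = 0.2027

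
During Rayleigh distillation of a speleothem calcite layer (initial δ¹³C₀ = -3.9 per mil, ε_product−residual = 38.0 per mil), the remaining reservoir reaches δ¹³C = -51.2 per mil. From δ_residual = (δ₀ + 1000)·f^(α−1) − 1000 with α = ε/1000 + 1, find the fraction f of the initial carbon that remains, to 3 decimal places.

α − 1 = ε/1000 = 0.0380
(δ_res + 1000)/(δ₀ + 1000) = (-51.2 + 1000)/(-3.9 + 1000) = 948.8/996.1 = 0.952515
f = 0.952515^(1/0.0380) = exp(ln(0.952515)/0.0380) = exp(-0.04865/0.0380)
f = exp(-1.2803) = 0.2780

0.278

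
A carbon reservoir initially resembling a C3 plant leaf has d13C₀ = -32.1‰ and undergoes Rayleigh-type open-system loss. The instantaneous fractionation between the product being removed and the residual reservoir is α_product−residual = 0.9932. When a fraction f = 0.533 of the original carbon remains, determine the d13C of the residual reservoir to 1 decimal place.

-27.9‰

Rayleigh residual: δ_res = (δ₀ + 1000)·f^(α−1) − 1000
α − 1 = -0.00680
f^(α−1) = 0.533^(-0.00680) = 1.004288
δ_res = (-32.1 + 1000) × 1.004288 − 1000 = 972.050 − 1000 = -27.95‰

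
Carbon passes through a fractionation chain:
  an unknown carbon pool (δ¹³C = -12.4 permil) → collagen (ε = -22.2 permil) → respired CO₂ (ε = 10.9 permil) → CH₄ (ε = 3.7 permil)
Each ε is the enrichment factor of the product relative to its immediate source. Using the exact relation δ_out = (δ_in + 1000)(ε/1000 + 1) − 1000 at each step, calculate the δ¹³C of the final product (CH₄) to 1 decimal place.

step 1: δ = (-12.40 + 1000)·(-22.2/1000 + 1) − 1000 = -34.32 permil
step 2: δ = (-34.32 + 1000)·(10.9/1000 + 1) − 1000 = -23.80 permil
step 3: δ = (-23.80 + 1000)·(3.7/1000 + 1) − 1000 = -20.19 permil

-20.2 permil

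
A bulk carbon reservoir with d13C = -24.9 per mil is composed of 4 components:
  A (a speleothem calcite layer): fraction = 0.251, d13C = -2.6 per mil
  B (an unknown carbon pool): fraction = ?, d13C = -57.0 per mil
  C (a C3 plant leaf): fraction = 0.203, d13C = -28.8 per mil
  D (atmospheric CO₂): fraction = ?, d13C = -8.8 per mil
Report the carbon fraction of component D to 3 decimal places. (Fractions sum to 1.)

Let f_D and f_B be the unknown fractions; fractions sum to 1 so f_D + f_B = 0.546.
Mass balance: Σ fᵢ·δᵢ = δ_bulk ⇒ f_D·(-8.8) + f_B·(-57.0) = -24.9 − (-6.499) = -18.401
Substitute f_B = 0.546 − f_D:
f_D·(-8.8 − -57.0) = -18.401 − 0.546×(-57.0) = 12.721
f_D = 12.721 / 48.2 = 0.2639

0.264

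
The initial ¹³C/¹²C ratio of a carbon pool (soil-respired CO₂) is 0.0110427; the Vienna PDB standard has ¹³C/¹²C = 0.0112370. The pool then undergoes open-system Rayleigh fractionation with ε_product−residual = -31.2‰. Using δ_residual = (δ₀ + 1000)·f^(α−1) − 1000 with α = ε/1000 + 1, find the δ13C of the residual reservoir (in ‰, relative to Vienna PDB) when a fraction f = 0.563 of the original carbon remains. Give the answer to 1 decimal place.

0.5‰

δ₀ = (0.0110427/0.0112370 − 1)×1000 = (0.982709 − 1)×1000 = -17.291‰
α − 1 = ε/1000 = -0.0312
f^(α−1) = 0.563^(-0.0312) = 1.018085
δ_res = (-17.291 + 1000) × 1.018085 − 1000 = 1000.481 − 1000 = 0.48‰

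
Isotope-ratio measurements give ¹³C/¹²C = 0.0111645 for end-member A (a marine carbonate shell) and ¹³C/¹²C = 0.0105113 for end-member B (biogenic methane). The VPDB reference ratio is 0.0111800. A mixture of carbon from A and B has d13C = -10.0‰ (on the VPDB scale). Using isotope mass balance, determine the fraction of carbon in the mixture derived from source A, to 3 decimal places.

0.853

δ_A = (0.0111645/0.0111800 − 1)×1000 = (0.998614 − 1)×1000 = -1.386‰
δ_B = (0.0105113/0.0111800 − 1)×1000 = (0.940188 − 1)×1000 = -59.812‰
f_A = (δ_mix − δ_B)/(δ_A − δ_B) = (-10.0 − (-59.812))/(-1.386 − (-59.812))
f_A = 49.812 / 58.426 = 0.8526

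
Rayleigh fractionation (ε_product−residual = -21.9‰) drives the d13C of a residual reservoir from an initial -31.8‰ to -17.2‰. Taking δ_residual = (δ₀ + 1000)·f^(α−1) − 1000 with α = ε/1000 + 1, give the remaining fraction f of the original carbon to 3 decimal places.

0.505

α − 1 = ε/1000 = -0.0219
(δ_res + 1000)/(δ₀ + 1000) = (-17.2 + 1000)/(-31.8 + 1000) = 982.8/968.2 = 1.015080
f = 1.015080^(1/-0.0219) = exp(ln(1.015080)/-0.0219) = exp(0.01497/-0.0219)
f = exp(-0.6834) = 0.5049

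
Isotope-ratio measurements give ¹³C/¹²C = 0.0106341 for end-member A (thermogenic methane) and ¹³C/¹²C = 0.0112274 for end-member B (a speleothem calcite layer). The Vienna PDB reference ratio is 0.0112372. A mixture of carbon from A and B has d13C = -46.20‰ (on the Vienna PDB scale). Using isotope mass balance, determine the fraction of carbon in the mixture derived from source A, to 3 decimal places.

0.859

δ_A = (0.0106341/0.0112372 − 1)×1000 = (0.946330 − 1)×1000 = -53.670‰
δ_B = (0.0112274/0.0112372 − 1)×1000 = (0.999128 − 1)×1000 = -0.872‰
f_A = (δ_mix − δ_B)/(δ_A − δ_B) = (-46.20 − (-0.872))/(-53.670 − (-0.872))
f_A = -45.328 / -52.798 = 0.8585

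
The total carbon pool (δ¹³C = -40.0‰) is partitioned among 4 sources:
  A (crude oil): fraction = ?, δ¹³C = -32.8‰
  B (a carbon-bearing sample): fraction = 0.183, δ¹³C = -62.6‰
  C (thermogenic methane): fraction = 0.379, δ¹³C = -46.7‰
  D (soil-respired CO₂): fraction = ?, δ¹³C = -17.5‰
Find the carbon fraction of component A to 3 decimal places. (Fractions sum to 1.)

Let f_A and f_D be the unknown fractions; fractions sum to 1 so f_A + f_D = 0.438.
Mass balance: Σ fᵢ·δᵢ = δ_bulk ⇒ f_A·(-32.8) + f_D·(-17.5) = -40.0 − (-29.155) = -10.845
Substitute f_D = 0.438 − f_A:
f_A·(-32.8 − -17.5) = -10.845 − 0.438×(-17.5) = -3.180
f_A = -3.180 / -15.3 = 0.2078

0.208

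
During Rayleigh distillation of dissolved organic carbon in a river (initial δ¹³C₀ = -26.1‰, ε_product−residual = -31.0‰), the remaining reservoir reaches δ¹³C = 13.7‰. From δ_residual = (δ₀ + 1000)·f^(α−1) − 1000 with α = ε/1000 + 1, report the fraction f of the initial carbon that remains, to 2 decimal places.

0.27

α − 1 = ε/1000 = -0.0310
(δ_res + 1000)/(δ₀ + 1000) = (13.7 + 1000)/(-26.1 + 1000) = 1013.7/973.9 = 1.040867
f = 1.040867^(1/-0.0310) = exp(ln(1.040867)/-0.0310) = exp(0.04005/-0.0310)
f = exp(-1.2921) = 0.2747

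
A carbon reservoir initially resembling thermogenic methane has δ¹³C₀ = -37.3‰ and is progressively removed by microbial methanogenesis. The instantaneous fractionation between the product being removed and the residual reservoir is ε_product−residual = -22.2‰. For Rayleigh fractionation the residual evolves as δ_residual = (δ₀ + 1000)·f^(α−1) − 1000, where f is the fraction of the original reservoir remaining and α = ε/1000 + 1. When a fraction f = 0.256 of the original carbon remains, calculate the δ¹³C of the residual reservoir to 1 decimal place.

-7.7‰

Rayleigh residual: δ_res = (δ₀ + 1000)·f^(α−1) − 1000
α = ε/1000 + 1 = 0.97780, so α − 1 = -0.02220
f^(α−1) = 0.256^(-0.02220) = 1.030711
δ_res = (-37.3 + 1000) × 1.030711 − 1000 = 992.266 − 1000 = -7.73‰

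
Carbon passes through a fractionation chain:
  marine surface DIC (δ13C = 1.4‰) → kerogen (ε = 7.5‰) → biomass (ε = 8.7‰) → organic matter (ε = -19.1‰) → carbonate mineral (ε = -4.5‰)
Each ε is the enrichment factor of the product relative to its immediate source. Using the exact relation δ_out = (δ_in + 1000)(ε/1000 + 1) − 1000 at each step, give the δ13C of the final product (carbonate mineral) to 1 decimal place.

step 1: δ = (1.40 + 1000)·(7.5/1000 + 1) − 1000 = 8.91‰
step 2: δ = (8.91 + 1000)·(8.7/1000 + 1) − 1000 = 17.69‰
step 3: δ = (17.69 + 1000)·(-19.1/1000 + 1) − 1000 = -1.75‰
step 4: δ = (-1.75 + 1000)·(-4.5/1000 + 1) − 1000 = -6.24‰

-6.2‰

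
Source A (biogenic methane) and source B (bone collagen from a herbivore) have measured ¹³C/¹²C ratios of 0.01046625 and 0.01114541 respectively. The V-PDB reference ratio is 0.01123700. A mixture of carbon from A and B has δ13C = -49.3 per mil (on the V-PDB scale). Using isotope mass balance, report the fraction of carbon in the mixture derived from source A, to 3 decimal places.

0.681

δ_A = (0.01046625/0.01123700 − 1)×1000 = (0.931410 − 1)×1000 = -68.590 per mil
δ_B = (0.01114541/0.01123700 − 1)×1000 = (0.991849 − 1)×1000 = -8.151 per mil
f_A = (δ_mix − δ_B)/(δ_A − δ_B) = (-49.3 − (-8.151))/(-68.590 − (-8.151))
f_A = -41.149 / -60.440 = 0.6808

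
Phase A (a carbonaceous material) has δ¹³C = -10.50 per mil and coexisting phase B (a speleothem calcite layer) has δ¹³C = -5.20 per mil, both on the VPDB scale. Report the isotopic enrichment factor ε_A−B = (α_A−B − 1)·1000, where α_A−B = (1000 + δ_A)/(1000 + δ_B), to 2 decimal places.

α_A−B = (1000 + -10.50) / (1000 + -5.20) = 989.50 / 994.80 = 0.994672
ε_A−B = (0.994672 − 1) × 1000 = -5.328 per mil
(The approximation ε ≈ δ_A − δ_B would give -5.30 per mil.)

-5.33 per mil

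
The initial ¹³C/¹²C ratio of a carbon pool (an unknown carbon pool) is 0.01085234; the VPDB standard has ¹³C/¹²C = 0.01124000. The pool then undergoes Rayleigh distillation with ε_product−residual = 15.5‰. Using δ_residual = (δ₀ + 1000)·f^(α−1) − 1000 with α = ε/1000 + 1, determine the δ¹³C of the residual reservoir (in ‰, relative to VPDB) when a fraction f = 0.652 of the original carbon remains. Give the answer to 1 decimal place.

δ₀ = (0.01085234/0.01124000 − 1)×1000 = (0.965511 − 1)×1000 = -34.489‰
α − 1 = ε/1000 = 0.0155
f^(α−1) = 0.652^(0.0155) = 0.993392
δ_res = (-34.489 + 1000) × 0.993392 − 1000 = 959.131 − 1000 = -40.87‰

-40.9‰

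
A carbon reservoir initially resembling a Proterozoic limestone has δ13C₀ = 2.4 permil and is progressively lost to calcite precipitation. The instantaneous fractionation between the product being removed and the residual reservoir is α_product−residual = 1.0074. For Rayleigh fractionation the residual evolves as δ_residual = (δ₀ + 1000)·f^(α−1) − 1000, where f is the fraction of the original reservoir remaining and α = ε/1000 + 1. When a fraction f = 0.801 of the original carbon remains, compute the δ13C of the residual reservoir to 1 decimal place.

Rayleigh residual: δ_res = (δ₀ + 1000)·f^(α−1) − 1000
α − 1 = 0.00740
f^(α−1) = 0.801^(0.00740) = 0.998359
δ_res = (2.4 + 1000) × 0.998359 − 1000 = 1000.755 − 1000 = 0.76 permil

0.8 permil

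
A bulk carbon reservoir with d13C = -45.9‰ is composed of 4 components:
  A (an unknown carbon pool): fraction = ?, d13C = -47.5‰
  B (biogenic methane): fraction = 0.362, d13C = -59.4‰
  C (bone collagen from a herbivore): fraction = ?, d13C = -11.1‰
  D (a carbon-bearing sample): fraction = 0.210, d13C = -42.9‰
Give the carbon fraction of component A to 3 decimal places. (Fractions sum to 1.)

Let f_A and f_C be the unknown fractions; fractions sum to 1 so f_A + f_C = 0.428.
Mass balance: Σ fᵢ·δᵢ = δ_bulk ⇒ f_A·(-47.5) + f_C·(-11.1) = -45.9 − (-30.512) = -15.388
Substitute f_C = 0.428 − f_A:
f_A·(-47.5 − -11.1) = -15.388 − 0.428×(-11.1) = -10.637
f_A = -10.637 / -36.4 = 0.2922

0.292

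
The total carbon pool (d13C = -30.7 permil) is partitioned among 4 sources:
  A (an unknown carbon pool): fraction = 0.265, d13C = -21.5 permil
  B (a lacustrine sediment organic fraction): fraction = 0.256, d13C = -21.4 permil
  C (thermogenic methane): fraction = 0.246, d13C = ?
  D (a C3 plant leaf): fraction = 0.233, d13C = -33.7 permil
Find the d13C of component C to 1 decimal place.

-47.4 permil

Isotope mass balance: δ_bulk = Σ fᵢ·δᵢ.
-30.7 = 0.265×(-21.5) + 0.256×(-21.4) + 0.246×δ_C + 0.233×(-33.7)
0.246·δ_C = -30.7 − (-19.028) = -11.672
δ_C = -11.672 / 0.246 = -47.45 permil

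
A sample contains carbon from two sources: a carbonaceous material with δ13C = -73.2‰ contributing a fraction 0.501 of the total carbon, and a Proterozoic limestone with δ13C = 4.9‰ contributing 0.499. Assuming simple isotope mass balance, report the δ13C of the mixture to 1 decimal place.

-34.2‰

δ_mix = f_A·δ_A + f_B·δ_B
δ_mix = 0.501 × (-73.2) + 0.499 × (4.9)
δ_mix = -36.67 + 2.45 = -34.23‰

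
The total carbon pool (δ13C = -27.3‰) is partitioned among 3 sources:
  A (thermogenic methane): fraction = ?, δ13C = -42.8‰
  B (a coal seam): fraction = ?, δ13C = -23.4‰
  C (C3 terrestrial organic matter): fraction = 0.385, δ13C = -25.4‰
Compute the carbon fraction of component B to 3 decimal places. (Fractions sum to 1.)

0.454

Let f_B and f_A be the unknown fractions; fractions sum to 1 so f_B + f_A = 0.615.
Mass balance: Σ fᵢ·δᵢ = δ_bulk ⇒ f_B·(-23.4) + f_A·(-42.8) = -27.3 − (-9.779) = -17.521
Substitute f_A = 0.615 − f_B:
f_B·(-23.4 − -42.8) = -17.521 − 0.615×(-42.8) = 8.801
f_B = 8.801 / 19.4 = 0.4537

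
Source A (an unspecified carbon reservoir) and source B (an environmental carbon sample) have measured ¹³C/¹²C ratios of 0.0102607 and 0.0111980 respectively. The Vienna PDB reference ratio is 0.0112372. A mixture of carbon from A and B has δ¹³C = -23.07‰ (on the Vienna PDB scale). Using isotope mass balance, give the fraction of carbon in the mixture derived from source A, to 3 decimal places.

0.235

δ_A = (0.0102607/0.0112372 − 1)×1000 = (0.913101 − 1)×1000 = -86.899‰
δ_B = (0.0111980/0.0112372 − 1)×1000 = (0.996512 − 1)×1000 = -3.488‰
f_A = (δ_mix − δ_B)/(δ_A − δ_B) = (-23.07 − (-3.488))/(-86.899 − (-3.488))
f_A = -19.582 / -83.410 = 0.2348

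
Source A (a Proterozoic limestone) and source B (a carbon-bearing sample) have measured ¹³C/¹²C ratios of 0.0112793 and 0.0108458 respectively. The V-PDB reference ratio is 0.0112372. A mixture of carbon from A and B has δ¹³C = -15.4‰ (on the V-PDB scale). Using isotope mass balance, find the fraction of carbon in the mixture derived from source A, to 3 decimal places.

0.504

δ_A = (0.0112793/0.0112372 − 1)×1000 = (1.003746 − 1)×1000 = 3.746‰
δ_B = (0.0108458/0.0112372 − 1)×1000 = (0.965169 − 1)×1000 = -34.831‰
f_A = (δ_mix − δ_B)/(δ_A − δ_B) = (-15.4 − (-34.831))/(3.746 − (-34.831))
f_A = 19.431 / 38.577 = 0.5037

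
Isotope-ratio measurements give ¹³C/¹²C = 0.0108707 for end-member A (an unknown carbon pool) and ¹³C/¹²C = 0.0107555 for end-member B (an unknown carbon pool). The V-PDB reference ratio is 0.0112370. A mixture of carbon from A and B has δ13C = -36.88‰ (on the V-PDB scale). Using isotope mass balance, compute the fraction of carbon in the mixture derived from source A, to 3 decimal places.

0.582

δ_A = (0.0108707/0.0112370 − 1)×1000 = (0.967402 − 1)×1000 = -32.598‰
δ_B = (0.0107555/0.0112370 − 1)×1000 = (0.957150 − 1)×1000 = -42.850‰
f_A = (δ_mix − δ_B)/(δ_A − δ_B) = (-36.88 − (-42.850))/(-32.598 − (-42.850))
f_A = 5.970 / 10.252 = 0.5823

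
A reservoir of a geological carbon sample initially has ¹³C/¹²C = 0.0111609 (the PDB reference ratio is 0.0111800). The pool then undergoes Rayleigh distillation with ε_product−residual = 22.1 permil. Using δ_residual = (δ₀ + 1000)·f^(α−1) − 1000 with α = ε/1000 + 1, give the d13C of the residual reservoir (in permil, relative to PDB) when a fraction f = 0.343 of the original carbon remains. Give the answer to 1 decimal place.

-25.0 permil

δ₀ = (0.0111609/0.0111800 − 1)×1000 = (0.998292 − 1)×1000 = -1.708 permil
α − 1 = ε/1000 = 0.0221
f^(α−1) = 0.343^(0.0221) = 0.976630
δ_res = (-1.708 + 1000) × 0.976630 − 1000 = 974.961 − 1000 = -25.04 permil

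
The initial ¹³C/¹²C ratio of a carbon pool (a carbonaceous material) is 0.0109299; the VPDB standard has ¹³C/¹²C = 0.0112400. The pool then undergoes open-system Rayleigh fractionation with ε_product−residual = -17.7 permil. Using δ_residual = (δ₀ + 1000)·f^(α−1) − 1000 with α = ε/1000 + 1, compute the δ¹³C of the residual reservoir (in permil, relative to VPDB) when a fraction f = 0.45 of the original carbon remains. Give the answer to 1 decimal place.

-13.7 permil

δ₀ = (0.0109299/0.0112400 − 1)×1000 = (0.972411 − 1)×1000 = -27.589 permil
α − 1 = ε/1000 = -0.0177
f^(α−1) = 0.45^(-0.0177) = 1.014234
δ_res = (-27.589 + 1000) × 1.014234 − 1000 = 986.252 − 1000 = -13.75 permil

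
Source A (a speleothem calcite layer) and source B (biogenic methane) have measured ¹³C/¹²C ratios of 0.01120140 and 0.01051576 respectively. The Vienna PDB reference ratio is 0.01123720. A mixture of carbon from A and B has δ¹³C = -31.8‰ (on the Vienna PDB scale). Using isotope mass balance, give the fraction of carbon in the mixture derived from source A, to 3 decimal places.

0.531

δ_A = (0.01120140/0.01123720 − 1)×1000 = (0.996814 − 1)×1000 = -3.186‰
δ_B = (0.01051576/0.01123720 − 1)×1000 = (0.935799 − 1)×1000 = -64.201‰
f_A = (δ_mix − δ_B)/(δ_A − δ_B) = (-31.8 − (-64.201))/(-3.186 − (-64.201))
f_A = 32.401 / 61.015 = 0.5310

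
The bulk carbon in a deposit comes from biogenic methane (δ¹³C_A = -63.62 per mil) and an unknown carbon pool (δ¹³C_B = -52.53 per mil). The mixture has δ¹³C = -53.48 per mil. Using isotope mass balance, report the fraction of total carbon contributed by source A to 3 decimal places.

δ_mix = f_A·δ_A + (1 − f_A)·δ_B  ⇒  f_A = (δ_mix − δ_B)/(δ_A − δ_B)
f_A = (-53.48 − (-52.53)) / (-63.62 − (-52.53))
f_A = -0.95 / -11.09 = 0.0857

0.086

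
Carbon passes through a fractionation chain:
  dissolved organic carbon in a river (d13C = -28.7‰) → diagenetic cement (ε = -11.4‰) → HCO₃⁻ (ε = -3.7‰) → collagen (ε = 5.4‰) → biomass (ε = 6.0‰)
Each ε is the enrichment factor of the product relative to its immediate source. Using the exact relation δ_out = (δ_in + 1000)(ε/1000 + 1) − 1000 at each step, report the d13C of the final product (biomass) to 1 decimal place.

step 1: δ = (-28.70 + 1000)·(-11.4/1000 + 1) − 1000 = -39.77‰
step 2: δ = (-39.77 + 1000)·(-3.7/1000 + 1) − 1000 = -43.33‰
step 3: δ = (-43.33 + 1000)·(5.4/1000 + 1) − 1000 = -38.16‰
step 4: δ = (-38.16 + 1000)·(6.0/1000 + 1) − 1000 = -32.39‰

-32.4‰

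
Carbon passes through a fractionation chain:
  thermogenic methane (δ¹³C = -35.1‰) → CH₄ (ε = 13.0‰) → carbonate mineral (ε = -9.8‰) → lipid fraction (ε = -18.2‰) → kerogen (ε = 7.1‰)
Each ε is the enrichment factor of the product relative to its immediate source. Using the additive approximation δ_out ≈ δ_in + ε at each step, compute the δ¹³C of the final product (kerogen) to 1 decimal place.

step 1: δ ≈ -35.1 + (13.0) = -22.1‰
step 2: δ ≈ -22.1 + (-9.8) = -31.9‰
step 3: δ ≈ -31.9 + (-18.2) = -50.1‰
step 4: δ ≈ -50.1 + (7.1) = -43.0‰

-43.0‰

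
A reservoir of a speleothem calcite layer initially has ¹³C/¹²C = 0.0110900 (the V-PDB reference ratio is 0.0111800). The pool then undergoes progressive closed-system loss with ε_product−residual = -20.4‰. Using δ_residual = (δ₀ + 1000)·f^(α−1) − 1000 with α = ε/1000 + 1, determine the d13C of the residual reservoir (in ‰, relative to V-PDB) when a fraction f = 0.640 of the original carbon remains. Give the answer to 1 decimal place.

1.0‰

δ₀ = (0.0110900/0.0111800 − 1)×1000 = (0.991950 − 1)×1000 = -8.050‰
α − 1 = ε/1000 = -0.0204
f^(α−1) = 0.640^(-0.0204) = 1.009146
δ_res = (-8.050 + 1000) × 1.009146 − 1000 = 1001.022 − 1000 = 1.02‰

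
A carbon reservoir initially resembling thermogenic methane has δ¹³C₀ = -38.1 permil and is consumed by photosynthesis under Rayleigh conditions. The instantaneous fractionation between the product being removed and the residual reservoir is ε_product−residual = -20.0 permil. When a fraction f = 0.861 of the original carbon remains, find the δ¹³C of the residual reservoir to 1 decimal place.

Rayleigh residual: δ_res = (δ₀ + 1000)·f^(α−1) − 1000
α = ε/1000 + 1 = 0.98000, so α − 1 = -0.02000
f^(α−1) = 0.861^(-0.02000) = 1.002998
δ_res = (-38.1 + 1000) × 1.002998 − 1000 = 964.783 − 1000 = -35.22 permil

-35.2 permil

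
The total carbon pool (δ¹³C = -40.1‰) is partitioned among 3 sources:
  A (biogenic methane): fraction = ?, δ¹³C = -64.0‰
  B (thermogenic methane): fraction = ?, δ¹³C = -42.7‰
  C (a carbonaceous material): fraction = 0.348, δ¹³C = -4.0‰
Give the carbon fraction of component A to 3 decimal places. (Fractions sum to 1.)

0.510

Let f_A and f_B be the unknown fractions; fractions sum to 1 so f_A + f_B = 0.652.
Mass balance: Σ fᵢ·δᵢ = δ_bulk ⇒ f_A·(-64.0) + f_B·(-42.7) = -40.1 − (-1.392) = -38.708
Substitute f_B = 0.652 − f_A:
f_A·(-64.0 − -42.7) = -38.708 − 0.652×(-42.7) = -10.868
f_A = -10.868 / -21.3 = 0.5102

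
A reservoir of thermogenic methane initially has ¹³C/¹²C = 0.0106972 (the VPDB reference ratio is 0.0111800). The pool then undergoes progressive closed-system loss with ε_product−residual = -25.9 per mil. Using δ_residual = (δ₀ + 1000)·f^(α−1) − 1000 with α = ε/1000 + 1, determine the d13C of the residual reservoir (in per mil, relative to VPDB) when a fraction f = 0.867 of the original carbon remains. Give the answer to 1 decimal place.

δ₀ = (0.0106972/0.0111800 − 1)×1000 = (0.956816 − 1)×1000 = -43.184 per mil
α − 1 = ε/1000 = -0.0259
f^(α−1) = 0.867^(-0.0259) = 1.003703
δ_res = (-43.184 + 1000) × 1.003703 − 1000 = 960.359 − 1000 = -39.64 per mil

-39.6 per mil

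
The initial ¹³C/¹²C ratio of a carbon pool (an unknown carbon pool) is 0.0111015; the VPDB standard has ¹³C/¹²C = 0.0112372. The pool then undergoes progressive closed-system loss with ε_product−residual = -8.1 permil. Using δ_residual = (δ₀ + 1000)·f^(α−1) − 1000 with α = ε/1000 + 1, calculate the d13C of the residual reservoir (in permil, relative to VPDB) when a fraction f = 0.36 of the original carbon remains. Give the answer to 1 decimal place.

-3.9 permil

δ₀ = (0.0111015/0.0112372 − 1)×1000 = (0.987924 − 1)×1000 = -12.076 permil
α − 1 = ε/1000 = -0.0081
f^(α−1) = 0.36^(-0.0081) = 1.008310
δ_res = (-12.076 + 1000) × 1.008310 − 1000 = 996.133 − 1000 = -3.87 permil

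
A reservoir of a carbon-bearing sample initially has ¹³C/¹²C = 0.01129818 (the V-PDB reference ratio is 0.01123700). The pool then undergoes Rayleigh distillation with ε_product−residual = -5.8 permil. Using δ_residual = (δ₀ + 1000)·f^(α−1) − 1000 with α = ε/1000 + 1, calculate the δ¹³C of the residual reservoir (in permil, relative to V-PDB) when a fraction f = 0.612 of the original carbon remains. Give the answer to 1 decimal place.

8.3 permil

δ₀ = (0.01129818/0.01123700 − 1)×1000 = (1.005445 − 1)×1000 = 5.445 permil
α − 1 = ε/1000 = -0.0058
f^(α−1) = 0.612^(-0.0058) = 1.002852
δ_res = (5.445 + 1000) × 1.002852 − 1000 = 1008.312 − 1000 = 8.31 permil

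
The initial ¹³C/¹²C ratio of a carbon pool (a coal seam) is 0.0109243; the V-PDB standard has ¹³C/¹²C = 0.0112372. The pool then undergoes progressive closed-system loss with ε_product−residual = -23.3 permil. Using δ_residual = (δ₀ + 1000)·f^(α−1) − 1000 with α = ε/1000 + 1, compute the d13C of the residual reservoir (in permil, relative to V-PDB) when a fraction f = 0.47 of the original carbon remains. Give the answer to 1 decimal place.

-10.6 permil

δ₀ = (0.0109243/0.0112372 − 1)×1000 = (0.972155 − 1)×1000 = -27.845 permil
α − 1 = ε/1000 = -0.0233
f^(α−1) = 0.47^(-0.0233) = 1.017748
δ_res = (-27.845 + 1000) × 1.017748 − 1000 = 989.408 − 1000 = -10.59 permil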